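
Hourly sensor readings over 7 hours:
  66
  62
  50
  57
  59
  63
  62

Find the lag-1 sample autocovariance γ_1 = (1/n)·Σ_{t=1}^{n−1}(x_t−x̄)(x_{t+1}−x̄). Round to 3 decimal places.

Mean x̄ = (66 + 62 + 50 + 57 + 59 + 63 + 62)/7 = 59.8571
Deviations: 6.1429, 2.1429, -9.8571, -2.8571, -0.8571, 3.1429, 2.1429
Σ_{t=1}^{6}(x_t−x̄)(x_{t+1}−x̄) = 26.6939
γ_1 = 26.6939 / 7 = 3.813

3.813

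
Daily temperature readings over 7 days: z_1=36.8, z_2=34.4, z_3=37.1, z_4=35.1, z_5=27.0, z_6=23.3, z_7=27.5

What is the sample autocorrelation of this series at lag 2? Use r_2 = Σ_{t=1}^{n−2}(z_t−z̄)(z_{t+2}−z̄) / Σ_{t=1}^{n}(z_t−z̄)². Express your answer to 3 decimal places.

Mean z̄ = (36.8 + 34.4 + 37.1 + 35.1 + 27.0 + 23.3 + 27.5)/7 = 31.6000
Σ(z_t−z̄)(z_{t+2}−z̄) = (28.6000) + (9.8000) + (-25.3000) + (-29.0500) + (18.8600) = 2.9100
Denominator Σ(z_t−z̄)² = 184.2400
r_2 = 2.9100 / 184.2400 = 0.016

0.016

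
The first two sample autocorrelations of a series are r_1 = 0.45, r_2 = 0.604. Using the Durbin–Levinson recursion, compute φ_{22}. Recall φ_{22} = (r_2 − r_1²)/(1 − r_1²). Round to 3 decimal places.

φ_{22} = (r_2 − r_1²) / (1 − r_1²)
r_1² = (0.45)² = 0.2025
Numerator = 0.604 − 0.2025 = 0.4015; denominator = 1 − 0.2025 = 0.7975
φ_{22} = 0.4015 / 0.7975 = 0.503

0.503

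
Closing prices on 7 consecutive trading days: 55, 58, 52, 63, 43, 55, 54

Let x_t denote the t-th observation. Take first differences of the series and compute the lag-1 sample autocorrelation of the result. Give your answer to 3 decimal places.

First differences Δx: 3, -6, 11, -20, 12, -1
Mean of differences = -0.1667
Numerator Σ(Δx_t−Δx̄)(Δx_{t+1}−Δx̄) = -556.5278
Denominator Σ(Δx_t−Δx̄)² = 710.8333
r_1(Δx) = -556.5278 / 710.8333 = -0.783

-0.783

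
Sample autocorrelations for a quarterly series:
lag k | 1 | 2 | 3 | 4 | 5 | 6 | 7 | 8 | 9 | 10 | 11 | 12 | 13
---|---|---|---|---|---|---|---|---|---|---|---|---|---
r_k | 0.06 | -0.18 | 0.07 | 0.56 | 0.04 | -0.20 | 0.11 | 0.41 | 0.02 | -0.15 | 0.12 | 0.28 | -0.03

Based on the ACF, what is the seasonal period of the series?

The largest autocorrelation is r_4 = 0.56, with weaker echoes at lags 8 (0.41) and 12 (0.28); the remaining lags stay at or below 0.12.
The dominant spike at lag 4 indicates a seasonal period of 4.

4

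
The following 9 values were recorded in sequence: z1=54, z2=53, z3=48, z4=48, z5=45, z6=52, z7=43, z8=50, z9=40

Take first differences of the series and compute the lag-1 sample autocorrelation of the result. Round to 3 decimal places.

First differences Δz: -1, -5, 0, -3, 7, -9, 7, -10
Mean of differences = -1.7500
Numerator Σ(Δz_t−Δz̄)(Δz_{t+1}−Δz̄) = -220.3125
Denominator Σ(Δz_t−Δz̄)² = 289.5000
r_1(Δz) = -220.3125 / 289.5000 = -0.761

-0.761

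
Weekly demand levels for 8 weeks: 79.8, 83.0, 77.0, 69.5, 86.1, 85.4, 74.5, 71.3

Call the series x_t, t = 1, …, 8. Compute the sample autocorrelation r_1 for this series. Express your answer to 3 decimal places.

Mean x̄ = (79.8 + 83.0 + 77.0 + 69.5 + 86.1 + 85.4 + 74.5 + 71.3)/8 = 78.3250
Deviations from mean: 1.4750, 4.6750, -1.3250, -8.8250, 7.7750, 7.0750, -3.8250, -7.0250
Numerator Σ_{t=1}^{7}(x_t−x̄)(x_{t+1}−x̄) = -1.4031
Denominator Σ(x_t−x̄)² = 278.1550
r_1 = -1.4031 / 278.1550 = -0.005

-0.005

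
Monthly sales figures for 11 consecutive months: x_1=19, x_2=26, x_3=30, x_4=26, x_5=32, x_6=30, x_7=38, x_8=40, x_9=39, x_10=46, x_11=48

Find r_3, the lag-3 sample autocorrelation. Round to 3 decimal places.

Mean x̄ = (19 + 26 + 30 + 26 + 32 + 30 + 38 + 40 + 39 + 46 + 48)/11 = 34.0000
Numerator Σ_{t=1}^{8}(x_t−x̄)(x_{t+3}−x̄) = 220.0000
Denominator Σ(x_t−x̄)² = 806.0000
r_3 = 220.0000 / 806.0000 = 0.273

0.273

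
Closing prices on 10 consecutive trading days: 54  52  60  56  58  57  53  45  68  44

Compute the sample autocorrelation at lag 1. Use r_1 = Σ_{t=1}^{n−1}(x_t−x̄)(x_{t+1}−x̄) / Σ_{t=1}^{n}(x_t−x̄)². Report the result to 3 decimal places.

-0.571

Mean x̄ = (54 + 52 + 60 + 56 + 58 + 57 + 53 + 45 + 68 + 44)/10 = 54.7000
Numerator Σ_{t=1}^{9}(x_t−x̄)(x_{t+1}−x̄) = -252.3900
Denominator Σ(x_t−x̄)² = 442.1000
r_1 = -252.3900 / 442.1000 = -0.571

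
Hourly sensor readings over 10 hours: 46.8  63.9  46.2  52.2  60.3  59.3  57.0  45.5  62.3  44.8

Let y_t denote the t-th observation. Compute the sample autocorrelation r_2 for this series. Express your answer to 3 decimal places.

0.108

Mean ȳ = (46.8 + 63.9 + 46.2 + 52.2 + 60.3 + 59.3 + 57.0 + 45.5 + 62.3 + 44.8)/10 = 53.8300
Numerator Σ_{t=1}^{8}(y_t−ȳ)(y_{t+2}−ȳ) = 55.9572
Denominator Σ(y_t−ȳ)² = 516.2010
r_2 = 55.9572 / 516.2010 = 0.108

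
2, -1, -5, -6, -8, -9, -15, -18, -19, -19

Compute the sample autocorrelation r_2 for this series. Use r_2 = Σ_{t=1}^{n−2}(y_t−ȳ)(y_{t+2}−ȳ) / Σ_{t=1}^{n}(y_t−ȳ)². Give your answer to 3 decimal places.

Mean ȳ = (2 − 1 − 5 − 6 − 8 − 9 − 15 − 18 − 19 − 19)/10 = -9.8000
Numerator Σ_{t=1}^{8}(y_t−ȳ)(y_{t+2}−ȳ) = 209.1200
Denominator Σ(y_t−ȳ)² = 521.6000
r_2 = 209.1200 / 521.6000 = 0.401

0.401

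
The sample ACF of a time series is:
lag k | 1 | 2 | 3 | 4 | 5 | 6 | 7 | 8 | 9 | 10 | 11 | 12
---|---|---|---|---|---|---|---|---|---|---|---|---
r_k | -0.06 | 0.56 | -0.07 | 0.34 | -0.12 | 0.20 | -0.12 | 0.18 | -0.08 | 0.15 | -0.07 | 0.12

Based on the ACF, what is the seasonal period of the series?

The largest autocorrelation is r_2 = 0.56, with weaker echoes at lags 4 (0.34), 6 (0.20), 8 (0.18) and 10 (0.15); the remaining lags stay at or below 0.12.
The dominant spike at lag 2 indicates a seasonal period of 2.

2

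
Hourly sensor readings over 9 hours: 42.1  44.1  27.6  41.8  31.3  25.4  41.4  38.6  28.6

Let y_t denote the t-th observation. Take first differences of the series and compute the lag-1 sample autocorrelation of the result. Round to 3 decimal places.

First differences Δy: 2.0, -16.5, 14.2, -10.5, -5.9, 16.0, -2.8, -10.0
Mean of differences = -1.6875
Numerator Σ(Δy_t−Δȳ)(Δy_{t+1}−Δȳ) = -477.7789
Denominator Σ(Δy_t−Δȳ)² = 964.0088
r_1(Δy) = -477.7789 / 964.0088 = -0.496

-0.496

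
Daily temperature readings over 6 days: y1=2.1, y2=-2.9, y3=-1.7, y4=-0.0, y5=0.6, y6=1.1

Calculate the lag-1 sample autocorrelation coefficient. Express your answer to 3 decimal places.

-0.061

Mean ȳ = (2.1 − 2.9 − 1.7 − 0.0 + 0.6 + 1.1)/6 = -0.1333
Deviations from mean: 2.2333, -2.7667, -1.5667, 0.1333, 0.7333, 1.2333
Σ(y_t−ȳ)(y_{t+1}−ȳ) = (-6.1789) + (4.3344) + (-0.2089) + (0.0978) + (0.9044) = -1.0511
Denominator Σ(y_t−ȳ)² = 17.1733
r_1 = -1.0511 / 17.1733 = -0.061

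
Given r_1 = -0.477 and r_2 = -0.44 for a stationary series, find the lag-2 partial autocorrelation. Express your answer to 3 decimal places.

-0.864

φ_{22} = (r_2 − r_1²) / (1 − r_1²)
r_1² = (-0.477)² = 0.227529
Numerator = -0.44 − 0.2275 = -0.6675; denominator = 1 − 0.2275 = 0.7725
φ_{22} = -0.6675 / 0.7725 = -0.864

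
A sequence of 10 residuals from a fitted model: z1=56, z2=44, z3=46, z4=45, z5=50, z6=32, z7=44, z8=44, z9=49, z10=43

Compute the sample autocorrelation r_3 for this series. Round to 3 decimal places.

-0.209

Mean z̄ = (56 + 44 + 46 + 45 + 50 + 32 + 44 + 44 + 49 + 43)/10 = 45.3000
Numerator Σ_{t=1}^{7}(z_t−z̄)(z_{t+3}−z̄) = -70.5700
Denominator Σ(z_t−z̄)² = 338.1000
r_3 = -70.5700 / 338.1000 = -0.209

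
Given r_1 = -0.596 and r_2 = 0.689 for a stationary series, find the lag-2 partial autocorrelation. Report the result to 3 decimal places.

φ_{22} = (r_2 − r_1²) / (1 − r_1²)
r_1² = (-0.596)² = 0.355216
Numerator = 0.689 − 0.3552 = 0.3338; denominator = 1 − 0.3552 = 0.6448
φ_{22} = 0.3338 / 0.6448 = 0.518

0.518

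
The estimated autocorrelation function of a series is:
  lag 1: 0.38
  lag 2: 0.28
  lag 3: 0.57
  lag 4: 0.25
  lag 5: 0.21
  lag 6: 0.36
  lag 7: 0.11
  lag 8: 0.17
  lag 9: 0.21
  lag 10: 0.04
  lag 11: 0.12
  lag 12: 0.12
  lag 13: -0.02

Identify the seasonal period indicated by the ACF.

The largest autocorrelation is r_3 = 0.57; the remaining lags stay at or below 0.38. The elevated value at lag 1 (0.38), dropping to 0.28 at lag 2, reflects decaying short-term dependence rather than seasonality.
The dominant spike at lag 3 indicates a seasonal period of 3.

3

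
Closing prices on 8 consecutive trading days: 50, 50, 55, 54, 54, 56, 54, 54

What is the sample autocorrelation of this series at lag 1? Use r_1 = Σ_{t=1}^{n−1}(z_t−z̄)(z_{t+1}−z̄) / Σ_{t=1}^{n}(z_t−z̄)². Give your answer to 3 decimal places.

Mean z̄ = (50 + 50 + 55 + 54 + 54 + 56 + 54 + 54)/8 = 53.3750
Σ(z_t−z̄)(z_{t+1}−z̄) = (11.3906) + (-5.4844) + (1.0156) + (0.3906) + (1.6406) + (1.6406) + (0.3906) = 10.9844
Denominator Σ(z_t−z̄)² = 33.8750
r_1 = 10.9844 / 33.8750 = 0.324

0.324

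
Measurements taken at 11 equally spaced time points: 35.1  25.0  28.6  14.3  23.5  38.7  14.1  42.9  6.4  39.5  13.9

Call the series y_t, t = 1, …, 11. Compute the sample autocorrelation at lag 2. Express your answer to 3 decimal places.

0.533

Mean ȳ = (35.1 + 25.0 + 28.6 + 14.3 + 23.5 + 38.7 + 14.1 + 42.9 + 6.4 + 39.5 + 13.9)/11 = 25.6364
Numerator Σ_{t=1}^{9}(y_t−ȳ)(y_{t+2}−ȳ) = 818.0264
Denominator Σ(y_t−ȳ)² = 1533.5855
r_2 = 818.0264 / 1533.5855 = 0.533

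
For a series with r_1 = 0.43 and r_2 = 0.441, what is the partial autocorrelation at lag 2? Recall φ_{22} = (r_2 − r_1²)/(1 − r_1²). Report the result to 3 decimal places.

0.314

φ_{22} = (r_2 − r_1²) / (1 − r_1²)
r_1² = (0.43)² = 0.1849
Numerator = 0.441 − 0.1849 = 0.2561; denominator = 1 − 0.1849 = 0.8151
φ_{22} = 0.2561 / 0.8151 = 0.314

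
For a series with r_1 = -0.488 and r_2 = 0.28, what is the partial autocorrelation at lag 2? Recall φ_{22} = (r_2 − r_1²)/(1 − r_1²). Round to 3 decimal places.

φ_{22} = (r_2 − r_1²) / (1 − r_1²)
r_1² = (-0.488)² = 0.238144
Numerator = 0.28 − 0.2381 = 0.0419; denominator = 1 − 0.2381 = 0.7619
φ_{22} = 0.0419 / 0.7619 = 0.055

0.055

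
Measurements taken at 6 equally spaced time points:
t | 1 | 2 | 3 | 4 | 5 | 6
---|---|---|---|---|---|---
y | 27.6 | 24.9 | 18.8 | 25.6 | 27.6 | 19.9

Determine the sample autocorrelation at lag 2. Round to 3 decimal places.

-0.579

Mean ȳ = (27.6 + 24.9 + 18.8 + 25.6 + 27.6 + 19.9)/6 = 24.0667
Deviations from mean: 3.5333, 0.8333, -5.2667, 1.5333, 3.5333, -4.1667
Σ(y_t−ȳ)(y_{t+2}−ȳ) = (-18.6089) + (1.2778) + (-18.6089) + (-6.3889) = -42.3289
Denominator Σ(y_t−ȳ)² = 73.1133
r_2 = -42.3289 / 73.1133 = -0.579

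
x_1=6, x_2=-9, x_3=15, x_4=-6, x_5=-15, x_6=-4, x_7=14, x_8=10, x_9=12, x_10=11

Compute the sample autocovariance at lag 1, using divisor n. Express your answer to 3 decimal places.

13.764

Mean x̄ = (6 − 9 + 15 − 6 − 15 − 4 + 14 + 10 + 12 + 11)/10 = 3.4000
Σ_{t=1}^{9}(x_t−x̄)(x_{t+1}−x̄) = 137.6400
γ_1 = 137.6400 / 10 = 13.764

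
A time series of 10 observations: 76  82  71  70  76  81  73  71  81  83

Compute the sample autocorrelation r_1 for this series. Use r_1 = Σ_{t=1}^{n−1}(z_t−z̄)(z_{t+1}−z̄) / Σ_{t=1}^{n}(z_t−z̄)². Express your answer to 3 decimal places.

0.048

Mean z̄ = (76 + 82 + 71 + 70 + 76 + 81 + 73 + 71 + 81 + 83)/10 = 76.4000
Numerator Σ_{t=1}^{9}(z_t−z̄)(z_{t+1}−z̄) = 11.0400
Denominator Σ(z_t−z̄)² = 228.4000
r_1 = 11.0400 / 228.4000 = 0.048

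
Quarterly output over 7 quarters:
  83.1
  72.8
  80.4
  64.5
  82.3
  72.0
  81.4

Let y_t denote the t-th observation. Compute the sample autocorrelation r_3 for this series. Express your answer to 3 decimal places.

-0.596

Mean ȳ = (83.1 + 72.8 + 80.4 + 64.5 + 82.3 + 72.0 + 81.4)/7 = 76.6429
Deviations from mean: 6.4571, -3.8429, 3.7571, -12.1429, 5.6571, -4.6429, 4.7571
Σ(y_t−ȳ)(y_{t+3}−ȳ) = (-78.4082) + (-21.7396) + (-17.4439) + (-57.7653) = -175.3569
Denominator Σ(y_t−ȳ)² = 294.2171
r_3 = -175.3569 / 294.2171 = -0.596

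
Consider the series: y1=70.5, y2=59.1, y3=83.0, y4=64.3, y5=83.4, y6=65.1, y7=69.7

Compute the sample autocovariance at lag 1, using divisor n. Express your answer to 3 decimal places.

-52.274

Mean ȳ = (70.5 + 59.1 + 83.0 + 64.3 + 83.4 + 65.1 + 69.7)/7 = 70.7286
Σ_{t=1}^{6}(y_t−ȳ)(y_{t+1}−ȳ) = -365.9208
γ_1 = -365.9208 / 7 = -52.274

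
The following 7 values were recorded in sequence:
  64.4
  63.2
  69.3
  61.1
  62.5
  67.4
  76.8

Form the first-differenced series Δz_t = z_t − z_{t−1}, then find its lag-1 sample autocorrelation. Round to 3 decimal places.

First differences Δz: -1.2, 6.1, -8.2, 1.4, 4.9, 9.4
Mean of differences = 2.0667
Numerator Σ(Δz_t−Δz̄)(Δz_{t+1}−Δz̄) = -28.8511
Denominator Σ(Δz_t−Δz̄)² = 194.5933
r_1(Δz) = -28.8511 / 194.5933 = -0.148

-0.148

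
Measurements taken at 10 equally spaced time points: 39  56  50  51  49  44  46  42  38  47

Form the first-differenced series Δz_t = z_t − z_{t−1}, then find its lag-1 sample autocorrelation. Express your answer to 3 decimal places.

-0.264

First differences Δz: 17, -6, 1, -2, -5, 2, -4, -4, 9
Mean of differences = 0.8889
Numerator Σ(Δz_t−Δz̄)(Δz_{t+1}−Δz̄) = -122.7901
Denominator Σ(Δz_t−Δz̄)² = 464.8889
r_1(Δz) = -122.7901 / 464.8889 = -0.264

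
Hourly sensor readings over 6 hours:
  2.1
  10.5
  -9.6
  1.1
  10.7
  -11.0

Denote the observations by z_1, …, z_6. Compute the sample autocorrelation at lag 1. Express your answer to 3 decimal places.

-0.462

Mean z̄ = (2.1 + 10.5 − 9.6 + 1.1 + 10.7 − 11.0)/6 = 0.6333
Deviations from mean: 1.4667, 9.8667, -10.2333, 0.4667, 10.0667, -11.6333
Numerator Σ_{t=1}^{5}(z_t−z̄)(z_{t+1}−z̄) = -203.6844
Denominator Σ(z_t−z̄)² = 441.1133
r_1 = -203.6844 / 441.1133 = -0.462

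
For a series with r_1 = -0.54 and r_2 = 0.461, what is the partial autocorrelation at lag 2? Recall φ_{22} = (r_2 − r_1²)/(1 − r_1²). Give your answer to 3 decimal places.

0.239

φ_{22} = (r_2 − r_1²) / (1 − r_1²)
r_1² = (-0.54)² = 0.2916
Numerator = 0.461 − 0.2916 = 0.1694; denominator = 1 − 0.2916 = 0.7084
φ_{22} = 0.1694 / 0.7084 = 0.239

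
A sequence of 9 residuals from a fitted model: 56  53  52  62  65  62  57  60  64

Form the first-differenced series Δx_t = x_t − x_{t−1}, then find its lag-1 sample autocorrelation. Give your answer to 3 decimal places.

0.106

First differences Δx: -3, -1, 10, 3, -3, -5, 3, 4
Mean of differences = 1.0000
Numerator Σ(Δx_t−Δx̄)(Δx_{t+1}−Δx̄) = 18.0000
Denominator Σ(Δx_t−Δx̄)² = 170.0000
r_1(Δx) = 18.0000 / 170.0000 = 0.106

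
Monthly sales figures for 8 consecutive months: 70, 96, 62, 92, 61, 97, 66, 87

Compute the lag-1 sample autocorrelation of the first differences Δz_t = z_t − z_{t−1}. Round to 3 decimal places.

-0.890

First differences Δz: 26, -34, 30, -31, 36, -31, 21
Mean of differences = 2.4286
Numerator Σ(Δz_t−Δz̄)(Δz_{t+1}−Δz̄) = -5650.0408
Denominator Σ(Δz_t−Δz̄)² = 6349.7143
r_1(Δz) = -5650.0408 / 6349.7143 = -0.890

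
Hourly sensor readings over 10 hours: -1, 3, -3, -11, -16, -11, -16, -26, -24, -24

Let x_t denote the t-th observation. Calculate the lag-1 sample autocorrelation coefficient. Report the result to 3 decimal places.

Mean x̄ = (-1 + 3 − 3 − 11 − 16 − 11 − 16 − 26 − 24 − 24)/10 = -12.9000
Numerator Σ_{t=1}^{9}(x_t−x̄)(x_{t+1}−x̄) = 656.9900
Denominator Σ(x_t−x̄)² = 936.9000
r_1 = 656.9900 / 936.9000 = 0.701

0.701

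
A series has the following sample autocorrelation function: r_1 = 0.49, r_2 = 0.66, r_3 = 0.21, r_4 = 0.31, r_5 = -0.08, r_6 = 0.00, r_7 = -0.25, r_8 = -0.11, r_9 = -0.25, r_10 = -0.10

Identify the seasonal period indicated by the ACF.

The largest autocorrelation is r_2 = 0.66; the remaining lags stay at or below 0.49.
The dominant spike at lag 2 indicates a seasonal period of 2.

2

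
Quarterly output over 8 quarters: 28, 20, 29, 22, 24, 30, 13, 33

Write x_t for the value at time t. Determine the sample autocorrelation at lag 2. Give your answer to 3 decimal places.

Mean x̄ = (28 + 20 + 29 + 22 + 24 + 30 + 13 + 33)/8 = 24.8750
Deviations from mean: 3.1250, -4.8750, 4.1250, -2.8750, -0.8750, 5.1250, -11.8750, 8.1250
Σ(x_t−x̄)(x_{t+2}−x̄) = (12.8906) + (14.0156) + (-3.6094) + (-14.7344) + (10.3906) + (41.6406) = 60.5938
Denominator Σ(x_t−x̄)² = 292.8750
r_2 = 60.5938 / 292.8750 = 0.207

0.207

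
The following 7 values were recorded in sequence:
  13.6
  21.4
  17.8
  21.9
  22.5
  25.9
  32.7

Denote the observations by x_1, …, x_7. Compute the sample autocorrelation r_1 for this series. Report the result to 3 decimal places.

0.237

Mean x̄ = (13.6 + 21.4 + 17.8 + 21.9 + 22.5 + 25.9 + 32.7)/7 = 22.2571
Deviations from mean: -8.6571, -0.8571, -4.4571, -0.3571, 0.2429, 3.6429, 10.4429
Numerator Σ_{t=1}^{6}(x_t−x̄)(x_{t+1}−x̄) = 51.6724
Denominator Σ(x_t−x̄)² = 218.0571
r_1 = 51.6724 / 218.0571 = 0.237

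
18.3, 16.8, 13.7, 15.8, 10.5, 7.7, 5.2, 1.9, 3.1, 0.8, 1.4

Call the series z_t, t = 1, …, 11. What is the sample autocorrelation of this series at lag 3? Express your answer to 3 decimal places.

0.279

Mean z̄ = (18.3 + 16.8 + 13.7 + 15.8 + 10.5 + 7.7 + 5.2 + 1.9 + 3.1 + 0.8 + 1.4)/11 = 8.6545
Numerator Σ_{t=1}^{8}(z_t−z̄)(z_{t+3}−z̄) = 123.4247
Denominator Σ(z_t−z̄)² = 442.9473
r_3 = 123.4247 / 442.9473 = 0.279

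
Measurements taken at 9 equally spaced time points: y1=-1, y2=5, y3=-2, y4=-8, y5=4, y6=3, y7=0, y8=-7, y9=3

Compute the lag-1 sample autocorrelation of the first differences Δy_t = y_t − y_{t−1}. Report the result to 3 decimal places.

First differences Δy: 6, -7, -6, 12, -1, -3, -7, 10
Mean of differences = 0.5000
Numerator Σ(Δy_t−Δȳ)(Δy_{t+1}−Δȳ) = -124.2500
Denominator Σ(Δy_t−Δȳ)² = 422.0000
r_1(Δy) = -124.2500 / 422.0000 = -0.294

-0.294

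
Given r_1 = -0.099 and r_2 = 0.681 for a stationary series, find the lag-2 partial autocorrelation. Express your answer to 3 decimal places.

0.678

φ_{22} = (r_2 − r_1²) / (1 − r_1²)
r_1² = (-0.099)² = 0.009801
Numerator = 0.681 − 0.0098 = 0.6712; denominator = 1 − 0.0098 = 0.9902
φ_{22} = 0.6712 / 0.9902 = 0.678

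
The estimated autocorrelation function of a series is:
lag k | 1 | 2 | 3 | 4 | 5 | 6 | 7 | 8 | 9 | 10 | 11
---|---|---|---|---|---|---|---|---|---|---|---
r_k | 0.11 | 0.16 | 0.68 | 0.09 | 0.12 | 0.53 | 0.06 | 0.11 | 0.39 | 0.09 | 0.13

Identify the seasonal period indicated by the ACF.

3

The largest autocorrelation is r_3 = 0.68, with weaker echoes at lags 6 (0.53) and 9 (0.39); the remaining lags stay at or below 0.16.
The dominant spike at lag 3 indicates a seasonal period of 3.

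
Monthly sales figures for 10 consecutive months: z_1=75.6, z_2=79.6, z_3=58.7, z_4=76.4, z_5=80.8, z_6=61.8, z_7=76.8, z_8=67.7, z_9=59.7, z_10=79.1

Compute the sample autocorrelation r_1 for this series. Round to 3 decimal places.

-0.424

Mean z̄ = (75.6 + 79.6 + 58.7 + 76.4 + 80.8 + 61.8 + 76.8 + 67.7 + 59.7 + 79.1)/10 = 71.6200
Numerator Σ_{t=1}^{9}(z_t−z̄)(z_{t+1}−z̄) = -292.9744
Denominator Σ(z_t−z̄)² = 690.2360
r_1 = -292.9744 / 690.2360 = -0.424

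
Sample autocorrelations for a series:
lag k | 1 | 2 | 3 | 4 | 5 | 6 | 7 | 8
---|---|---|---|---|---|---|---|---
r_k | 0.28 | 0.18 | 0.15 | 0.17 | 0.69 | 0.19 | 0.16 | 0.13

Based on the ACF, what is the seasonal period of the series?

The largest autocorrelation is r_5 = 0.69; the remaining lags stay at or below 0.28. The elevated value at lag 1 (0.28), dropping to 0.18 at lag 2, reflects decaying short-term dependence rather than seasonality.
The dominant spike at lag 5 indicates a seasonal period of 5.

5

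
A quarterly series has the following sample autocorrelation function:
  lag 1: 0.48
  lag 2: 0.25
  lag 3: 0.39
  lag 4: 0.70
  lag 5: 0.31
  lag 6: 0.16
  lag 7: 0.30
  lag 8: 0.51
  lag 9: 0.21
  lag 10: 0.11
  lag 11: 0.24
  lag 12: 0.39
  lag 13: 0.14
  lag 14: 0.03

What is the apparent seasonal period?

The largest autocorrelation is r_4 = 0.70, with a weaker echo at lag 8 (0.51); the remaining lags stay at or below 0.48. The elevated value at lag 1 (0.48), dropping to 0.25 at lag 2, reflects decaying short-term dependence rather than seasonality.
The dominant spike at lag 4 indicates a seasonal period of 4.

4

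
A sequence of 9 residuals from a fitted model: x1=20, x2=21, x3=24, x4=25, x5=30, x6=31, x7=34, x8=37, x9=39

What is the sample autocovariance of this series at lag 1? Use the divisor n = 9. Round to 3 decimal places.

Mean x̄ = (20 + 21 + 24 + 25 + 30 + 31 + 34 + 37 + 39)/9 = 29.0000
Σ_{t=1}^{8}(x_t−x̄)(x_{t+1}−x̄) = 260.0000
γ_1 = 260.0000 / 9 = 28.889

28.889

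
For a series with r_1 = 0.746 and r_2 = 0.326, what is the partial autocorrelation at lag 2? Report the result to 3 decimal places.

φ_{22} = (r_2 − r_1²) / (1 − r_1²)
r_1² = (0.746)² = 0.556516
Numerator = 0.326 − 0.5565 = -0.2305; denominator = 1 − 0.5565 = 0.4435
φ_{22} = -0.2305 / 0.4435 = -0.520

-0.520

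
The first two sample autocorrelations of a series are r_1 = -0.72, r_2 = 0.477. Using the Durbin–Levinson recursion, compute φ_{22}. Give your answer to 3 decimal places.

-0.086

φ_{22} = (r_2 − r_1²) / (1 − r_1²)
r_1² = (-0.72)² = 0.5184
Numerator = 0.477 − 0.5184 = -0.0414; denominator = 1 − 0.5184 = 0.4816
φ_{22} = -0.0414 / 0.4816 = -0.086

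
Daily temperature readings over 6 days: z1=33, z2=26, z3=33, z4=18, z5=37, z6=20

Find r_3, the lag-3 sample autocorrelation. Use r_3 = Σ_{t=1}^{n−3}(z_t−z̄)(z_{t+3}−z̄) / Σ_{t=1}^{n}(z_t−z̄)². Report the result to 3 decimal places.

Mean z̄ = (33 + 26 + 33 + 18 + 37 + 20)/6 = 27.8333
Deviations from mean: 5.1667, -1.8333, 5.1667, -9.8333, 9.1667, -7.8333
Σ(z_t−z̄)(z_{t+3}−z̄) = (-50.8056) + (-16.8056) + (-40.4722) = -108.0833
Denominator Σ(z_t−z̄)² = 298.8333
r_3 = -108.0833 / 298.8333 = -0.362

-0.362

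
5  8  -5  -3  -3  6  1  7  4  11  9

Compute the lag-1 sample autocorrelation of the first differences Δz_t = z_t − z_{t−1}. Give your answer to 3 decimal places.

First differences Δz: 3, -13, 2, 0, 9, -5, 6, -3, 7, -2
Mean of differences = 0.4000
Numerator Σ(Δz_t−Δz̄)(Δz_{t+1}−Δz̄) = -194.3600
Denominator Σ(Δz_t−Δz̄)² = 384.4000
r_1(Δz) = -194.3600 / 384.4000 = -0.506

-0.506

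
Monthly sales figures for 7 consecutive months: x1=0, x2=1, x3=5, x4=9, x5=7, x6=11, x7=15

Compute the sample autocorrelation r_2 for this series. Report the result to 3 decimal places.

Mean x̄ = (0 + 1 + 5 + 9 + 7 + 11 + 15)/7 = 6.8571
Σ(x_t−x̄)(x_{t+2}−x̄) = (12.7347) + (-12.5510) + (-0.2653) + (8.8776) + (1.1633) = 9.9592
Denominator Σ(x_t−x̄)² = 172.8571
r_2 = 9.9592 / 172.8571 = 0.058

0.058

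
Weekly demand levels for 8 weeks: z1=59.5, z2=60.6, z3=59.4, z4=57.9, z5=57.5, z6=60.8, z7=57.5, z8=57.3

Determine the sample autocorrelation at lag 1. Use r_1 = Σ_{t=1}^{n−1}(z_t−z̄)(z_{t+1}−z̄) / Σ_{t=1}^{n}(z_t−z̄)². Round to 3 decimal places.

Mean z̄ = (59.5 + 60.6 + 59.4 + 57.9 + 57.5 + 60.8 + 57.5 + 57.3)/8 = 58.8125
Σ(z_t−z̄)(z_{t+1}−z̄) = (1.2289) + (1.0502) + (-0.5361) + (1.1977) + (-2.6086) + (-2.6086) + (1.9852) = -0.2914
Denominator Σ(z_t−z̄)² = 14.5288
r_1 = -0.2914 / 14.5288 = -0.020

-0.020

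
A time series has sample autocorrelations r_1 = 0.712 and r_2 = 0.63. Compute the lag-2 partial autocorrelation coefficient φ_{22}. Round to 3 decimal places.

φ_{22} = (r_2 − r_1²) / (1 − r_1²)
r_1² = (0.712)² = 0.506944
Numerator = 0.63 − 0.5069 = 0.1231; denominator = 1 − 0.5069 = 0.4931
φ_{22} = 0.1231 / 0.4931 = 0.250

0.250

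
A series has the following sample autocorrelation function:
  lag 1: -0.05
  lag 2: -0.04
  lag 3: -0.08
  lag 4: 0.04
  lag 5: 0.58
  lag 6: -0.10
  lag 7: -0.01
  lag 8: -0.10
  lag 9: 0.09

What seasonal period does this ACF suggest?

The largest autocorrelation is r_5 = 0.58; the remaining lags stay at or below 0.09.
The dominant spike at lag 5 indicates a seasonal period of 5.

5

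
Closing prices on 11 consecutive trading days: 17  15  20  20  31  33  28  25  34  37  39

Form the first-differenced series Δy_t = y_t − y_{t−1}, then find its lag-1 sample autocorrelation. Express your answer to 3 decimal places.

First differences Δy: -2, 5, 0, 11, 2, -5, -3, 9, 3, 2
Mean of differences = 2.2000
Numerator Σ(Δy_t−Δȳ)(Δy_{t+1}−Δȳ) = -30.2400
Denominator Σ(Δy_t−Δȳ)² = 233.6000
r_1(Δy) = -30.2400 / 233.6000 = -0.129

-0.129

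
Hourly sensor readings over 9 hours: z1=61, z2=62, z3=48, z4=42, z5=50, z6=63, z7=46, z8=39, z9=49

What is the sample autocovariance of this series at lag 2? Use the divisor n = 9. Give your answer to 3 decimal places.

-40.262

Mean z̄ = (61 + 62 + 48 + 42 + 50 + 63 + 46 + 39 + 49)/9 = 51.1111
Σ_{t=1}^{7}(z_t−z̄)(z_{t+2}−z̄) = -362.3580
γ_2 = -362.3580 / 9 = -40.262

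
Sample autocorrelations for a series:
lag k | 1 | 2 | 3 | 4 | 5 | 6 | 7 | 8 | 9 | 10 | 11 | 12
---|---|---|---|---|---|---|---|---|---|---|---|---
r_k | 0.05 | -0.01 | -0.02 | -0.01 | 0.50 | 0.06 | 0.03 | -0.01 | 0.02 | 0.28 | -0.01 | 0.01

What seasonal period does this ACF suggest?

The largest autocorrelation is r_5 = 0.50, with a weaker echo at lag 10 (0.28); the remaining lags stay at or below 0.06.
The dominant spike at lag 5 indicates a seasonal period of 5.

5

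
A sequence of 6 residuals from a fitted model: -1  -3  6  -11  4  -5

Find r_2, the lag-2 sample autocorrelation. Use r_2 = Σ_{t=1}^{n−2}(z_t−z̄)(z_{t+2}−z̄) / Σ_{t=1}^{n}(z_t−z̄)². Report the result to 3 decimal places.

0.481

Mean z̄ = (-1 − 3 + 6 − 11 + 4 − 5)/6 = -1.6667
Deviations from mean: 0.6667, -1.3333, 7.6667, -9.3333, 5.6667, -3.3333
Σ(z_t−z̄)(z_{t+2}−z̄) = (5.1111) + (12.4444) + (43.4444) + (31.1111) = 92.1111
Denominator Σ(z_t−z̄)² = 191.3333
r_2 = 92.1111 / 191.3333 = 0.481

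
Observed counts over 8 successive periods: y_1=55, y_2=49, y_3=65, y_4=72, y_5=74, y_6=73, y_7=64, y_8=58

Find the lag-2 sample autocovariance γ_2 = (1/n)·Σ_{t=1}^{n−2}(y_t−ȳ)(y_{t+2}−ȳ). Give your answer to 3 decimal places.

Mean ȳ = (55 + 49 + 65 + 72 + 74 + 73 + 64 + 58)/8 = 63.7500
Deviations: -8.7500, -14.7500, 1.2500, 8.2500, 10.2500, 9.2500, 0.2500, -5.7500
Σ_{t=1}^{6}(y_t−ȳ)(y_{t+2}−ȳ) = -94.1250
γ_2 = -94.1250 / 8 = -11.766

-11.766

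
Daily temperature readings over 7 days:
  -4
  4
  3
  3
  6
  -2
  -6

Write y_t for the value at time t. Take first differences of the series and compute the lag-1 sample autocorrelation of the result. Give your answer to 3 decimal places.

-0.014

First differences Δy: 8, -1, 0, 3, -8, -4
Mean of differences = -0.3333
Numerator Σ(Δy_t−Δȳ)(Δy_{t+1}−Δȳ) = -2.1111
Denominator Σ(Δy_t−Δȳ)² = 153.3333
r_1(Δy) = -2.1111 / 153.3333 = -0.014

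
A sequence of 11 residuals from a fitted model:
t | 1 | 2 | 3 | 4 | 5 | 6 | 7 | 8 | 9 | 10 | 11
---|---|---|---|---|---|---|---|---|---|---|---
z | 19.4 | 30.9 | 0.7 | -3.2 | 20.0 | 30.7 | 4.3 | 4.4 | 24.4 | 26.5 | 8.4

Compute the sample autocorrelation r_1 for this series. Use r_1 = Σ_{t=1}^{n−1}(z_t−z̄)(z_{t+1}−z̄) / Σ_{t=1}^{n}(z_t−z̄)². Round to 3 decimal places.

Mean z̄ = (19.4 + 30.9 + 0.7 − 3.2 + 20.0 + 30.7 + 4.3 + 4.4 + 24.4 + 26.5 + 8.4)/11 = 15.1364
Numerator Σ_{t=1}^{10}(z_t−z̄)(z_{t+1}−z̄) = -32.1831
Denominator Σ(z_t−z̄)² = 1570.2055
r_1 = -32.1831 / 1570.2055 = -0.020

-0.020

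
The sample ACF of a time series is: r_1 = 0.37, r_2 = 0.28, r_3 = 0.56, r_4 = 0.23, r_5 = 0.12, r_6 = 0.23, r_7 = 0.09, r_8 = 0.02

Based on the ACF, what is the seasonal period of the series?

3

The largest autocorrelation is r_3 = 0.56; the remaining lags stay at or below 0.37. The elevated value at lag 1 (0.37), dropping to 0.28 at lag 2, reflects decaying short-term dependence rather than seasonality.
The dominant spike at lag 3 indicates a seasonal period of 3.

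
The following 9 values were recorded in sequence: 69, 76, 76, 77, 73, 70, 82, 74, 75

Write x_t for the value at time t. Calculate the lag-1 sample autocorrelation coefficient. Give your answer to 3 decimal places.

-0.318

Mean x̄ = (69 + 76 + 76 + 77 + 73 + 70 + 82 + 74 + 75)/9 = 74.6667
Numerator Σ_{t=1}^{8}(x_t−x̄)(x_{t+1}−x̄) = -38.1111
Denominator Σ(x_t−x̄)² = 120.0000
r_1 = -38.1111 / 120.0000 = -0.318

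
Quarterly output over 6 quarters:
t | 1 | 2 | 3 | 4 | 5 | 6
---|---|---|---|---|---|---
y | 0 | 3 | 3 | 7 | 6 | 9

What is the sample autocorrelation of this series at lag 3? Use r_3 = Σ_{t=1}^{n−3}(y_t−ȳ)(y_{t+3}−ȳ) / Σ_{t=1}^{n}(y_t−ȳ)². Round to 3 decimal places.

Mean ȳ = (0 + 3 + 3 + 7 + 6 + 9)/6 = 4.6667
Deviations from mean: -4.6667, -1.6667, -1.6667, 2.3333, 1.3333, 4.3333
Numerator Σ_{t=1}^{3}(y_t−ȳ)(y_{t+3}−ȳ) = -20.3333
Denominator Σ(y_t−ȳ)² = 53.3333
r_3 = -20.3333 / 53.3333 = -0.381

-0.381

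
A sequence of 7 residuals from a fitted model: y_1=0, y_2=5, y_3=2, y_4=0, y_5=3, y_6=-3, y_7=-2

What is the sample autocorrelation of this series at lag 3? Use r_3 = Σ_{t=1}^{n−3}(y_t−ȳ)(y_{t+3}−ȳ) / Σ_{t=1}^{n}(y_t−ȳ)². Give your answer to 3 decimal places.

0.157

Mean ȳ = (0 + 5 + 2 + 0 + 3 − 3 − 2)/7 = 0.7143
Deviations from mean: -0.7143, 4.2857, 1.2857, -0.7143, 2.2857, -3.7143, -2.7143
Numerator Σ_{t=1}^{4}(y_t−ȳ)(y_{t+3}−ȳ) = 7.4694
Denominator Σ(y_t−ȳ)² = 47.4286
r_3 = 7.4694 / 47.4286 = 0.157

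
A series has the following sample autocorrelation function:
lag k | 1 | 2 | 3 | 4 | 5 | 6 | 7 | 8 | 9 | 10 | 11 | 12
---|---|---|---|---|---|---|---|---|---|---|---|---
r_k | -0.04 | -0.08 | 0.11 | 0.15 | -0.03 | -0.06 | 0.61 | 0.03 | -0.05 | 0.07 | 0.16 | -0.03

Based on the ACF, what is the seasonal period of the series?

The largest autocorrelation is r_7 = 0.61; the remaining lags stay at or below 0.16.
The dominant spike at lag 7 indicates a seasonal period of 7.

7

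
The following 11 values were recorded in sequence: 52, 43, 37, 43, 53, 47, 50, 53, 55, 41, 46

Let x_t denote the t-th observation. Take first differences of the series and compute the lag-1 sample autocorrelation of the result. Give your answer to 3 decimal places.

First differences Δx: -9, -6, 6, 10, -6, 3, 3, 2, -14, 5
Mean of differences = -0.6000
Numerator Σ(Δx_t−Δx̄)(Δx_{t+1}−Δx̄) = -84.5600
Denominator Σ(Δx_t−Δx̄)² = 528.4000
r_1(Δx) = -84.5600 / 528.4000 = -0.160

-0.160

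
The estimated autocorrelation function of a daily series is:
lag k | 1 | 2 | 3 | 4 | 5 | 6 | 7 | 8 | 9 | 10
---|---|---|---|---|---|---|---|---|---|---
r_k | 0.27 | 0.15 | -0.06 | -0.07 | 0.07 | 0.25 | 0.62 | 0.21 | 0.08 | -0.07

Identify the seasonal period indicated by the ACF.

The largest autocorrelation is r_7 = 0.62; the remaining lags stay at or below 0.27. The elevated value at lag 1 (0.27), dropping to 0.15 at lag 2, reflects decaying short-term dependence rather than seasonality.
The dominant spike at lag 7 indicates a seasonal period of 7.

7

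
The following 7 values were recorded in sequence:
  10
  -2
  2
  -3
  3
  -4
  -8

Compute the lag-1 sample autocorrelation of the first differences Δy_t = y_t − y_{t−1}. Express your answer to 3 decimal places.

-0.547

First differences Δy: -12, 4, -5, 6, -7, -4
Mean of differences = -3.0000
Numerator Σ(Δy_t−Δȳ)(Δy_{t+1}−Δȳ) = -127.0000
Denominator Σ(Δy_t−Δȳ)² = 232.0000
r_1(Δy) = -127.0000 / 232.0000 = -0.547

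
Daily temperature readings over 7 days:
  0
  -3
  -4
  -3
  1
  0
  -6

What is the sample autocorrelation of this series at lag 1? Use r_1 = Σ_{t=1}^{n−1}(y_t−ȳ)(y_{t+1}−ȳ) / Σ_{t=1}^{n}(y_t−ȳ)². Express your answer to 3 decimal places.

Mean ȳ = (0 − 3 − 4 − 3 + 1 + 0 − 6)/7 = -2.1429
Numerator Σ_{t=1}^{6}(y_t−ȳ)(y_{t+1}−ȳ) = -2.8776
Denominator Σ(y_t−ȳ)² = 38.8571
r_1 = -2.8776 / 38.8571 = -0.074

-0.074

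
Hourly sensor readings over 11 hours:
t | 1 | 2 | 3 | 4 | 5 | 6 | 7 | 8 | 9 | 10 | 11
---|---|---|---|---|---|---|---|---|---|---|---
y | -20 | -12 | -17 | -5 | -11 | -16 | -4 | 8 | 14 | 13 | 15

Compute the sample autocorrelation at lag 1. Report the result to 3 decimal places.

Mean ȳ = (-20 − 12 − 17 − 5 − 11 − 16 − 4 + 8 + 14 + 13 + 15)/11 = -3.1818
Numerator Σ_{t=1}^{10}(y_t−ȳ)(y_{t+1}−ȳ) = 1175.4215
Denominator Σ(y_t−ȳ)² = 1793.6364
r_1 = 1175.4215 / 1793.6364 = 0.655

0.655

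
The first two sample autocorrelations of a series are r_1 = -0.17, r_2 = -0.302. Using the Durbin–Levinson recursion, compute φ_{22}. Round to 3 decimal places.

-0.341

φ_{22} = (r_2 − r_1²) / (1 − r_1²)
r_1² = (-0.17)² = 0.0289
Numerator = -0.302 − 0.0289 = -0.3309; denominator = 1 − 0.0289 = 0.9711
φ_{22} = -0.3309 / 0.9711 = -0.341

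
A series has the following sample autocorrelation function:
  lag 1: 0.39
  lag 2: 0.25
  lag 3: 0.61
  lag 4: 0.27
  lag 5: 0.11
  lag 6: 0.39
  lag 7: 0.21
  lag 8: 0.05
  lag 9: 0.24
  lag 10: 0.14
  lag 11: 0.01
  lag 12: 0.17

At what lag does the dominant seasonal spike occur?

The largest autocorrelation is r_3 = 0.61; the remaining lags stay at or below 0.39. The elevated value at lag 1 (0.39), dropping to 0.25 at lag 2, reflects decaying short-term dependence rather than seasonality.
The dominant spike at lag 3 indicates a seasonal period of 3.

3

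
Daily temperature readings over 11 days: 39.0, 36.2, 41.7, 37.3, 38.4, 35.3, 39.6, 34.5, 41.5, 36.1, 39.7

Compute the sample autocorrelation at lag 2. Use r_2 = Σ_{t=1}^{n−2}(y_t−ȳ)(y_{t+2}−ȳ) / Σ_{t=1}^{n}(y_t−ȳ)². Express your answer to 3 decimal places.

Mean ȳ = (39.0 + 36.2 + 41.7 + 37.3 + 38.4 + 35.3 + 39.6 + 34.5 + 41.5 + 36.1 + 39.7)/11 = 38.1182
Numerator Σ_{t=1}^{9}(y_t−ȳ)(y_{t+2}−ȳ) = 36.3202
Denominator Σ(y_t−ȳ)² = 59.2764
r_2 = 36.3202 / 59.2764 = 0.613

0.613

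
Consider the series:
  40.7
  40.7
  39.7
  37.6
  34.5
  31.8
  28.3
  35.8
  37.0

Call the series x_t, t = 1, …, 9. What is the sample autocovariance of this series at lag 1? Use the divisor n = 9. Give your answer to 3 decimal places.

Mean x̄ = (40.7 + 40.7 + 39.7 + 37.6 + 34.5 + 31.8 + 28.3 + 35.8 + 37.0)/9 = 36.2333
Σ_{t=1}^{8}(x_t−x̄)(x_{t+1}−x̄) = 83.7656
γ_1 = 83.7656 / 9 = 9.307

9.307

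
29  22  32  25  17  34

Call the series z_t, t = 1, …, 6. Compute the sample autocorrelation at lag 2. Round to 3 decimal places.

Mean z̄ = (29 + 22 + 32 + 25 + 17 + 34)/6 = 26.5000
Deviations from mean: 2.5000, -4.5000, 5.5000, -1.5000, -9.5000, 7.5000
Σ(z_t−z̄)(z_{t+2}−z̄) = (13.7500) + (6.7500) + (-52.2500) + (-11.2500) = -43.0000
Denominator Σ(z_t−z̄)² = 205.5000
r_2 = -43.0000 / 205.5000 = -0.209

-0.209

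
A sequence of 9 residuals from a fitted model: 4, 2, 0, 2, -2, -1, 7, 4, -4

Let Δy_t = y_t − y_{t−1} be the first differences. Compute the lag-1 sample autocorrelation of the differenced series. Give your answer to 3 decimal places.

First differences Δy: -2, -2, 2, -4, 1, 8, -3, -8
Mean of differences = -1.0000
Numerator Σ(Δy_t−Δȳ)(Δy_{t+1}−Δȳ) = -3.0000
Denominator Σ(Δy_t−Δȳ)² = 158.0000
r_1(Δy) = -3.0000 / 158.0000 = -0.019

-0.019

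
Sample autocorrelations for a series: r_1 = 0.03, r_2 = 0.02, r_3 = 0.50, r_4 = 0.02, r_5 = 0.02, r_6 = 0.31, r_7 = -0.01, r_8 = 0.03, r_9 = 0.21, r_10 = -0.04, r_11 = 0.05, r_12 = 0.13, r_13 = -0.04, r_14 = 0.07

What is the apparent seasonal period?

3

The largest autocorrelation is r_3 = 0.50, with weaker echoes at lags 6 (0.31) and 9 (0.21); the remaining lags stay at or below 0.13.
The dominant spike at lag 3 indicates a seasonal period of 3.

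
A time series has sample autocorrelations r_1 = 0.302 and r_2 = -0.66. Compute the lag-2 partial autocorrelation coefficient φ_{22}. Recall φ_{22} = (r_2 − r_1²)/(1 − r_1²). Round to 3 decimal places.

φ_{22} = (r_2 − r_1²) / (1 − r_1²)
r_1² = (0.302)² = 0.091204
Numerator = -0.66 − 0.0912 = -0.7512; denominator = 1 − 0.0912 = 0.9088
φ_{22} = -0.7512 / 0.9088 = -0.827

-0.827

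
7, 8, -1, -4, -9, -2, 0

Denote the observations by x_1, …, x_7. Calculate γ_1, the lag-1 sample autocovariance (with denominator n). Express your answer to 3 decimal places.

Mean x̄ = (7 + 8 − 1 − 4 − 9 − 2 + 0)/7 = -0.1429
Σ_{t=1}^{6}(x_t−x̄)(x_{t+1}−x̄) = 104.8367
γ_1 = 104.8367 / 7 = 14.977

14.977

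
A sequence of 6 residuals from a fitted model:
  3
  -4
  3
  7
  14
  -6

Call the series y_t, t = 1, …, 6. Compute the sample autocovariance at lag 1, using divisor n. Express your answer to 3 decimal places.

-8.949

Mean ȳ = (3 − 4 + 3 + 7 + 14 − 6)/6 = 2.8333
Σ_{t=1}^{5}(y_t−ȳ)(y_{t+1}−ȳ) = -53.6944
γ_1 = -53.6944 / 6 = -8.949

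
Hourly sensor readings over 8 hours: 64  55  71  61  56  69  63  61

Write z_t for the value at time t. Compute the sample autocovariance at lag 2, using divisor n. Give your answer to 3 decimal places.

Mean z̄ = (64 + 55 + 71 + 61 + 56 + 69 + 63 + 61)/8 = 62.5000
Deviations: 1.5000, -7.5000, 8.5000, -1.5000, -6.5000, 6.5000, 0.5000, -1.5000
Σ_{t=1}^{6}(z_t−z̄)(z_{t+2}−z̄) = -54.0000
γ_2 = -54.0000 / 8 = -6.750

-6.750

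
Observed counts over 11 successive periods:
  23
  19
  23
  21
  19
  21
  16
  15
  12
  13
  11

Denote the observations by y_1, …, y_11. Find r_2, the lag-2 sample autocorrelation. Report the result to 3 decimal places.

Mean ȳ = (23 + 19 + 23 + 21 + 19 + 21 + 16 + 15 + 12 + 13 + 11)/11 = 17.5455
Numerator Σ_{t=1}^{9}(y_t−ȳ)(y_{t+2}−ȳ) = 100.0413
Denominator Σ(y_t−ȳ)² = 190.7273
r_2 = 100.0413 / 190.7273 = 0.525

0.525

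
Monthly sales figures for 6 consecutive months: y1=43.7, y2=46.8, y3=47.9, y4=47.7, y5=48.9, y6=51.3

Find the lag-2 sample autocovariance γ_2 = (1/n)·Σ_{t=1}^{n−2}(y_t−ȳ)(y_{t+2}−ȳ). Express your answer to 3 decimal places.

-0.094

Mean ȳ = (43.7 + 46.8 + 47.9 + 47.7 + 48.9 + 51.3)/6 = 47.7167
Deviations: -4.0167, -0.9167, 0.1833, -0.0167, 1.1833, 3.5833
Σ_{t=1}^{4}(y_t−ȳ)(y_{t+2}−ȳ) = -0.5639
γ_2 = -0.5639 / 6 = -0.094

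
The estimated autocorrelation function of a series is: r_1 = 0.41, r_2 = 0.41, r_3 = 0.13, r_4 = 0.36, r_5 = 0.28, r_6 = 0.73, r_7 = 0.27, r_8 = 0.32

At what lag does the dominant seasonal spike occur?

6

The largest autocorrelation is r_6 = 0.73; the remaining lags stay at or below 0.41.
The dominant spike at lag 6 indicates a seasonal period of 6.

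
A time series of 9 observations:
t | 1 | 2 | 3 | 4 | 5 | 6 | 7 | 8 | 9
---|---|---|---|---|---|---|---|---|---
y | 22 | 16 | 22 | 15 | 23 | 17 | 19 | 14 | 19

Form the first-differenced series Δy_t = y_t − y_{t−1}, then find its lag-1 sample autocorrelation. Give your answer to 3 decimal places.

-0.839

First differences Δy: -6, 6, -7, 8, -6, 2, -5, 5
Mean of differences = -0.3750
Numerator Σ(Δy_t−Δȳ)(Δy_{t+1}−Δȳ) = -229.8906
Denominator Σ(Δy_t−Δȳ)² = 273.8750
r_1(Δy) = -229.8906 / 273.8750 = -0.839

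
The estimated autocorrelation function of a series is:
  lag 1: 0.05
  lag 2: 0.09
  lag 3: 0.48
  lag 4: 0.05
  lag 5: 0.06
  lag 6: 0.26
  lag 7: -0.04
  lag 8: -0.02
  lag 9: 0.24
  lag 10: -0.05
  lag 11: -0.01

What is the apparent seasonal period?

The largest autocorrelation is r_3 = 0.48, with weaker echoes at lags 6 (0.26) and 9 (0.24); the remaining lags stay at or below 0.09.
The dominant spike at lag 3 indicates a seasonal period of 3.

3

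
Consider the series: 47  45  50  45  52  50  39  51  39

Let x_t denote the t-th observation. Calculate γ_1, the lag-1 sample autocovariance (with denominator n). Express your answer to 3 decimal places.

Mean x̄ = (47 + 45 + 50 + 45 + 52 + 50 + 39 + 51 + 39)/9 = 46.4444
Σ_{t=1}^{8}(x_t−x̄)(x_{t+1}−x̄) = -93.6420
γ_1 = -93.6420 / 9 = -10.405

-10.405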